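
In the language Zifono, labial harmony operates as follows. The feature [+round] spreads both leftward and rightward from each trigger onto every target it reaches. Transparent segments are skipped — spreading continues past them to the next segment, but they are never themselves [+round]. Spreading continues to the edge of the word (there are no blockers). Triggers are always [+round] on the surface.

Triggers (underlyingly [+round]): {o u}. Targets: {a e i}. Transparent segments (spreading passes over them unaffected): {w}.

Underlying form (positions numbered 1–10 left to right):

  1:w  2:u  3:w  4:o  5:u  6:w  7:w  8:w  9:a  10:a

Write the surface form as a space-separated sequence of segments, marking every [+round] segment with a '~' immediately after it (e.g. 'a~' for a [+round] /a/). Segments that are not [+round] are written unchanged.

From /u/ at 2 rightward: 3 /w/ transparent; 4 /o/ is itself a trigger — this domain ends here.
From /u/ at 2 leftward: 1 /w/ transparent; word edge.
From /o/ at 4 rightward: 5 /u/ is itself a trigger — this domain ends here.
From /o/ at 4 leftward: 3 /w/ transparent; 2 /u/ is itself a trigger — this domain ends here.
From /u/ at 5 rightward: 6 /w/ transparent; 7 /w/ transparent; 8 /w/ transparent; 9 /a/ → [+round]; 10 /a/ → [+round]; word edge.
From /u/ at 5 leftward: 4 /o/ is itself a trigger — this domain ends here.
[+round] positions on the surface: 2 4 5 9 10.

w u~ w o~ u~ w w w a~ a~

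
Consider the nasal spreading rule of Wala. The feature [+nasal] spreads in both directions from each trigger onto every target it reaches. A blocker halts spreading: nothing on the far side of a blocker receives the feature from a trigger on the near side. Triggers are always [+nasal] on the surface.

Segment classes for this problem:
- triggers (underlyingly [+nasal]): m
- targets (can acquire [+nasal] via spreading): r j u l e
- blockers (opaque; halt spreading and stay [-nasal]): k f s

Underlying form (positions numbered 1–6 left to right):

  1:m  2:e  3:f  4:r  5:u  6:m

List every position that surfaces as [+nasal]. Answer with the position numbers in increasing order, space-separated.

1 2 4 5 6

From /m/ at 1 rightward: 2 /e/ → [+nasal]; 3 /f/ blocks.
From /m/ at 1 leftward: word edge.
From /m/ at 6 rightward: word edge.
From /m/ at 6 leftward: 5 /u/ → [+nasal]; 4 /r/ → [+nasal]; 3 /f/ blocks.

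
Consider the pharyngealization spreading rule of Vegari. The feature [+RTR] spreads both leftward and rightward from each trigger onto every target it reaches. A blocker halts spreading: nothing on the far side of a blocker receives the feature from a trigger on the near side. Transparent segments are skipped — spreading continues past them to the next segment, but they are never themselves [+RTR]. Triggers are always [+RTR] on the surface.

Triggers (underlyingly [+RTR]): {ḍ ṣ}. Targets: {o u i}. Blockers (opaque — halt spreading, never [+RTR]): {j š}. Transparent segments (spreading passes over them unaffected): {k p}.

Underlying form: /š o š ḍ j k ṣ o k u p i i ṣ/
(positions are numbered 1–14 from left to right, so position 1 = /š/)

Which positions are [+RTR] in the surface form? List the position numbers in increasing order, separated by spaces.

4 7 8 10 12 13 14

From /ḍ/ at 4 rightward: 5 /j/ blocks.
From /ḍ/ at 4 leftward: 3 /š/ blocks.
From /ṣ/ at 7 rightward: 8 /o/ → [+RTR]; 9 /k/ transparent; 10 /u/ → [+RTR]; 11 /p/ transparent; 12 /i/ → [+RTR]; 13 /i/ → [+RTR]; 14 /ṣ/ is itself a trigger — this domain ends here.
From /ṣ/ at 7 leftward: 6 /k/ transparent; 5 /j/ blocks.
From /ṣ/ at 14 rightward: word edge.
From /ṣ/ at 14 leftward: 13 /i/ → [+RTR]; 12 /i/ → [+RTR]; 11 /p/ transparent; 10 /u/ → [+RTR]; 9 /k/ transparent; 8 /o/ → [+RTR]; 7 /ṣ/ is itself a trigger — this domain ends here.
Target with no active source: position 2 stays [-emphatic].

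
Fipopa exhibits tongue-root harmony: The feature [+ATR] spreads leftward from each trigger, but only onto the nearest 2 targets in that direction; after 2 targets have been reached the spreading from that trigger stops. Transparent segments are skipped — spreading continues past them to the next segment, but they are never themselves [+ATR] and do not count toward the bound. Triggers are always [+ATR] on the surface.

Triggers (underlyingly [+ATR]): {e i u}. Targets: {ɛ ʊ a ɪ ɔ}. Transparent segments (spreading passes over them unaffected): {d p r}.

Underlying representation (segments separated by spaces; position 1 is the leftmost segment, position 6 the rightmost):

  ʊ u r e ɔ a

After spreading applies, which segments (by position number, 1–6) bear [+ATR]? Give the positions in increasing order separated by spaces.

1 2 4

From /u/ at 2 leftward: 1 /ʊ/ → [+ATR]; word edge.
From /e/ at 4 leftward: 3 /r/ transparent; 2 /u/ is itself a trigger — this domain ends here.
Targets with no active source: positions 5 6 stay [-ATR].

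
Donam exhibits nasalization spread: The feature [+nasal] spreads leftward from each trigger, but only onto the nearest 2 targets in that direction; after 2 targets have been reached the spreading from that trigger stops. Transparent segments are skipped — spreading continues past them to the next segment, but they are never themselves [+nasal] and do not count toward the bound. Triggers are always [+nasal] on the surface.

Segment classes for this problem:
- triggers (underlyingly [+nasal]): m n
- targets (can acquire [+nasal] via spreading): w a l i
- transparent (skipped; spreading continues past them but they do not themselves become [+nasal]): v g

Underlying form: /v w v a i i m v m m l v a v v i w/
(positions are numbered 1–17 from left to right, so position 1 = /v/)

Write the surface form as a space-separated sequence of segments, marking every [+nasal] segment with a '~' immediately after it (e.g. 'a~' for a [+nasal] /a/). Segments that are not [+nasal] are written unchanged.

v w v a i~ i~ m~ v m~ m~ l v a v v i w

From /m/ at 7 leftward: 6 /i/ → [+nasal]; 5 /i/ → [+nasal]; bound reached.
From /m/ at 9 leftward: 8 /v/ transparent; 7 /m/ is itself a trigger — this domain ends here.
From /m/ at 10 leftward: 9 /m/ is itself a trigger — this domain ends here.
Targets with no active source: positions 2 4 11 13 16 17 stay [-nasal].
[+nasal] positions on the surface: 5 6 7 9 10.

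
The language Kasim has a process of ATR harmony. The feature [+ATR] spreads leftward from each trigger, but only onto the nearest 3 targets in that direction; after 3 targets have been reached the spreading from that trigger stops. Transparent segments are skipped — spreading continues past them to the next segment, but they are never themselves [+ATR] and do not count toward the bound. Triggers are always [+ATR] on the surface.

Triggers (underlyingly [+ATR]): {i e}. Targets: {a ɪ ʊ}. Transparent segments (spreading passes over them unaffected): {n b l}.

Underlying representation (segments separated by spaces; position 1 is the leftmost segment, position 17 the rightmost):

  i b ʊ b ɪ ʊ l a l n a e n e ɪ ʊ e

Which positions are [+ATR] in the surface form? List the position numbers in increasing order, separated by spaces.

From /i/ at 1 leftward: word edge.
From /e/ at 12 leftward: 11 /a/ → [+ATR]; 10 /n/ transparent; 9 /l/ transparent; 8 /a/ → [+ATR]; 7 /l/ transparent; 6 /ʊ/ → [+ATR]; bound reached.
From /e/ at 14 leftward: 13 /n/ transparent; 12 /e/ is itself a trigger — this domain ends here.
From /e/ at 17 leftward: 16 /ʊ/ → [+ATR]; 15 /ɪ/ → [+ATR]; 14 /e/ is itself a trigger — this domain ends here.
Targets with no active source: positions 3 5 stay [-ATR].

1 6 8 11 12 14 15 16 17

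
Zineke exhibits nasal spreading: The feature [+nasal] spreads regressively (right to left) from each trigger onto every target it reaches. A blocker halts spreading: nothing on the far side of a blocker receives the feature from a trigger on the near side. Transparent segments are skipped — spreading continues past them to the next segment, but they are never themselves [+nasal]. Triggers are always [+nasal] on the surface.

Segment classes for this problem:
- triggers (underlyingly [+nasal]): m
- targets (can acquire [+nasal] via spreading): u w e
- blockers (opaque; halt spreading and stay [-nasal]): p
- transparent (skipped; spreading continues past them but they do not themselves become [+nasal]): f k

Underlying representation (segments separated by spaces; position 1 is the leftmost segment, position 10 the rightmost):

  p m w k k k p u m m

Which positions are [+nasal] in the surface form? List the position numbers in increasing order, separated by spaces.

From /m/ at 2 leftward: 1 /p/ blocks.
From /m/ at 9 leftward: 8 /u/ → [+nasal]; 7 /p/ blocks.
From /m/ at 10 leftward: 9 /m/ is itself a trigger — this domain ends here.
Target with no active source: position 3 stays [-nasal].

2 8 9 10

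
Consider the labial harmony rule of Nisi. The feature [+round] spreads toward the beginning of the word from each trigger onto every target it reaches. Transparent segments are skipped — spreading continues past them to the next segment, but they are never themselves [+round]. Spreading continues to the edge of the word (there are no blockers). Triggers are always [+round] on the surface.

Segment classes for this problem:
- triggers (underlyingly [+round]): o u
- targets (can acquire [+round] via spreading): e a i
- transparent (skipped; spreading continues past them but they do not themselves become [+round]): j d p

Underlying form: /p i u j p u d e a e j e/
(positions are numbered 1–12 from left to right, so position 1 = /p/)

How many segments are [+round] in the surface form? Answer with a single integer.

3

From /u/ at 3 leftward: 2 /i/ → [+round]; 1 /p/ transparent; word edge.
From /u/ at 6 leftward: 5 /p/ transparent; 4 /j/ transparent; 3 /u/ is itself a trigger — this domain ends here.
Targets with no active source: positions 8 9 10 12 stay [-round].
[+round] positions on the surface: 2 3 6.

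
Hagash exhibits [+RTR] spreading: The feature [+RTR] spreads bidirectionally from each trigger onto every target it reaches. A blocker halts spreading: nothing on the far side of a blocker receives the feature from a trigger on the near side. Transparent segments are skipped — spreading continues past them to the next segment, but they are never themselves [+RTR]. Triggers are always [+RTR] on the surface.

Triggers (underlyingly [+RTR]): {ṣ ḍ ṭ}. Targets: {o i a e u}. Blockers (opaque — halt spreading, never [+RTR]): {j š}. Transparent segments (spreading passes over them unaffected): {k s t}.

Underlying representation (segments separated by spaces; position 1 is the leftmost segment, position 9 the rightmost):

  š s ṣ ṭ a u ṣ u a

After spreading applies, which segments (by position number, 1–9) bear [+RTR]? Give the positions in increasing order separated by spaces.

3 4 5 6 7 8 9

From /ṣ/ at 3 rightward: 4 /ṭ/ is itself a trigger — this domain ends here.
From /ṣ/ at 3 leftward: 2 /s/ transparent; 1 /š/ blocks.
From /ṭ/ at 4 rightward: 5 /a/ → [+RTR]; 6 /u/ → [+RTR]; 7 /ṣ/ is itself a trigger — this domain ends here.
From /ṭ/ at 4 leftward: 3 /ṣ/ is itself a trigger — this domain ends here.
From /ṣ/ at 7 rightward: 8 /u/ → [+RTR]; 9 /a/ → [+RTR]; word edge.
From /ṣ/ at 7 leftward: 6 /u/ → [+RTR]; 5 /a/ → [+RTR]; 4 /ṭ/ is itself a trigger — this domain ends here.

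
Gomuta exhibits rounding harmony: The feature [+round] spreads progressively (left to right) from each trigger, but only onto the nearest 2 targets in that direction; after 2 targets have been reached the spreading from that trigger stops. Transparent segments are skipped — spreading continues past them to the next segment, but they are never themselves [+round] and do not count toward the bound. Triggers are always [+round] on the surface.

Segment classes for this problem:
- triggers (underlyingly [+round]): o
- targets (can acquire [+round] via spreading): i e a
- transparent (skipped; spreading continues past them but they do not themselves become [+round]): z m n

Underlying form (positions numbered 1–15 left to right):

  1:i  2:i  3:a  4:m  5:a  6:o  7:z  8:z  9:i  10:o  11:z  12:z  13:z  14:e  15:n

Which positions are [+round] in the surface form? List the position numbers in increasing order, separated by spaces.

From /o/ at 6 rightward: 7 /z/ transparent; 8 /z/ transparent; 9 /i/ → [+round]; 10 /o/ is itself a trigger — this domain ends here.
From /o/ at 10 rightward: 11 /z/ transparent; 12 /z/ transparent; 13 /z/ transparent; 14 /e/ → [+round]; 15 /n/ transparent; word edge.
Targets with no active source: positions 1 2 3 5 stay [-round].

6 9 10 14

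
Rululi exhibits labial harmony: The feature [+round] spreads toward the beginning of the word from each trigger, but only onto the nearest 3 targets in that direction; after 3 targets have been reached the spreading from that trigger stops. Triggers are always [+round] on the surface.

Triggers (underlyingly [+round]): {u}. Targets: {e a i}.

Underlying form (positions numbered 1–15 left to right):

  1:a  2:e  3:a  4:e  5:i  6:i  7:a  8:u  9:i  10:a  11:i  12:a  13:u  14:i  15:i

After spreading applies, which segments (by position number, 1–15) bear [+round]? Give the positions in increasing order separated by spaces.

5 6 7 8 10 11 12 13

From /u/ at 8 leftward: 7 /a/ → [+round]; 6 /i/ → [+round]; 5 /i/ → [+round]; bound reached.
From /u/ at 13 leftward: 12 /a/ → [+round]; 11 /i/ → [+round]; 10 /a/ → [+round]; bound reached.
Targets with no active source: positions 1 2 3 4 9 14 15 stay [-round].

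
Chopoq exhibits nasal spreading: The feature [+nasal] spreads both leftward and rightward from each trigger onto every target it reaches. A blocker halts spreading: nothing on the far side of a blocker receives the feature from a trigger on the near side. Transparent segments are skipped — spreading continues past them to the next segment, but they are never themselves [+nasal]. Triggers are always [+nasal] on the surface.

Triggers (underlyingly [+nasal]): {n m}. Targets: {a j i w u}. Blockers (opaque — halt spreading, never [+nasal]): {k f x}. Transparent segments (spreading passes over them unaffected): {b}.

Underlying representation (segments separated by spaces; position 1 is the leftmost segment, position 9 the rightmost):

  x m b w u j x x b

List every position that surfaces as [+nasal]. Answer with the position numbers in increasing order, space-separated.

2 4 5 6

From /m/ at 2 rightward: 3 /b/ transparent; 4 /w/ → [+nasal]; 5 /u/ → [+nasal]; 6 /j/ → [+nasal]; 7 /x/ blocks.
From /m/ at 2 leftward: 1 /x/ blocks.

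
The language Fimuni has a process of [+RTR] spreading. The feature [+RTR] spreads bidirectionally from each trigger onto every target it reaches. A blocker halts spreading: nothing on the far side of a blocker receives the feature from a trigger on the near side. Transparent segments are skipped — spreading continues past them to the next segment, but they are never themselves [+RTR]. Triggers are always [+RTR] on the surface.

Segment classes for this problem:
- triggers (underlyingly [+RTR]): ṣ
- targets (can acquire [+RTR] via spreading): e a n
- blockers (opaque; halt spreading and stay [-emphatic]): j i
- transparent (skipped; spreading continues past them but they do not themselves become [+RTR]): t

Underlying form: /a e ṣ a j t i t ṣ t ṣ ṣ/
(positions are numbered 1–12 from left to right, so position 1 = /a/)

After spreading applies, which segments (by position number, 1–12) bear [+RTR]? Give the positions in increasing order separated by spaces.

1 2 3 4 9 11 12

From /ṣ/ at 3 rightward: 4 /a/ → [+RTR]; 5 /j/ blocks.
From /ṣ/ at 3 leftward: 2 /e/ → [+RTR]; 1 /a/ → [+RTR]; word edge.
From /ṣ/ at 9 rightward: 10 /t/ transparent; 11 /ṣ/ is itself a trigger — this domain ends here.
From /ṣ/ at 9 leftward: 8 /t/ transparent; 7 /i/ blocks.
From /ṣ/ at 11 rightward: 12 /ṣ/ is itself a trigger — this domain ends here.
From /ṣ/ at 11 leftward: 10 /t/ transparent; 9 /ṣ/ is itself a trigger — this domain ends here.
From /ṣ/ at 12 rightward: word edge.
From /ṣ/ at 12 leftward: 11 /ṣ/ is itself a trigger — this domain ends here.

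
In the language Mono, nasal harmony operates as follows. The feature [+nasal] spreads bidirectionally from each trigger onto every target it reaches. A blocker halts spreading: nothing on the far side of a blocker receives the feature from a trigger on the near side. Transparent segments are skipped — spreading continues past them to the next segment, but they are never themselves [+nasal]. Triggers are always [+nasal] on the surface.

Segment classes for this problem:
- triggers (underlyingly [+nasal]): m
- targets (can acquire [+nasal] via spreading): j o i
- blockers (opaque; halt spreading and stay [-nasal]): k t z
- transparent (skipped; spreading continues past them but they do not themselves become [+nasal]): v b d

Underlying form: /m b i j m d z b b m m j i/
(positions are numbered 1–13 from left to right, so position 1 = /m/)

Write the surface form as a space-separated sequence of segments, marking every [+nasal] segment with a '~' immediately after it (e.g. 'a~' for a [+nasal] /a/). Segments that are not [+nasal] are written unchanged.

From /m/ at 1 rightward: 2 /b/ transparent; 3 /i/ → [+nasal]; 4 /j/ → [+nasal]; 5 /m/ is itself a trigger — this domain ends here.
From /m/ at 1 leftward: word edge.
From /m/ at 5 rightward: 6 /d/ transparent; 7 /z/ blocks.
From /m/ at 5 leftward: 4 /j/ → [+nasal]; 3 /i/ → [+nasal]; 2 /b/ transparent; 1 /m/ is itself a trigger — this domain ends here.
From /m/ at 10 rightward: 11 /m/ is itself a trigger — this domain ends here.
From /m/ at 10 leftward: 9 /b/ transparent; 8 /b/ transparent; 7 /z/ blocks.
From /m/ at 11 rightward: 12 /j/ → [+nasal]; 13 /i/ → [+nasal]; word edge.
From /m/ at 11 leftward: 10 /m/ is itself a trigger — this domain ends here.
[+nasal] positions on the surface: 1 3 4 5 10 11 12 13.

m~ b i~ j~ m~ d z b b m~ m~ j~ i~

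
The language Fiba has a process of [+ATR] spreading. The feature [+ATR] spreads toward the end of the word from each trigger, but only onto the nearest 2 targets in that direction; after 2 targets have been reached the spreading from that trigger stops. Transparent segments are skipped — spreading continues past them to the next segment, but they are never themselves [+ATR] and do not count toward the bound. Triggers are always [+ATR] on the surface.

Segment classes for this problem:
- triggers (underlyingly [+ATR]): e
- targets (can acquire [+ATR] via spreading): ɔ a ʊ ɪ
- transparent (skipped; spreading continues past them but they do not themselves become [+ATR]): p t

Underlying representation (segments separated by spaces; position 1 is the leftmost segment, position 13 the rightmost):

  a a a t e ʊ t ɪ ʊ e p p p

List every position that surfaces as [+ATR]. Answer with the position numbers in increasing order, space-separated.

From /e/ at 5 rightward: 6 /ʊ/ → [+ATR]; 7 /t/ transparent; 8 /ɪ/ → [+ATR]; bound reached.
From /e/ at 10 rightward: 11 /p/ transparent; 12 /p/ transparent; 13 /p/ transparent; word edge.
Targets with no active source: positions 1 2 3 9 stay [-ATR].

5 6 8 10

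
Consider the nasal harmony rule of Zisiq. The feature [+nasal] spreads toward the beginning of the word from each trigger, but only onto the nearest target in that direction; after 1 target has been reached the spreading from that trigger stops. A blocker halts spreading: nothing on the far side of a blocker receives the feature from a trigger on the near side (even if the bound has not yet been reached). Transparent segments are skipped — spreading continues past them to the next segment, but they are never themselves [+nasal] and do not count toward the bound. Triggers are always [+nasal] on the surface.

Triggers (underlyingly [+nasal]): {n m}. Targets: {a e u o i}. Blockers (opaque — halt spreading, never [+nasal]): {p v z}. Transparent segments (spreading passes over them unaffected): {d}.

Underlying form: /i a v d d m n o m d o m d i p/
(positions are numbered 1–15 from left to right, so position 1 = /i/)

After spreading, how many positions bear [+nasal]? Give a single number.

6

From /m/ at 6 leftward: 5 /d/ transparent; 4 /d/ transparent; 3 /v/ blocks.
From /n/ at 7 leftward: 6 /m/ is itself a trigger — this domain ends here.
From /m/ at 9 leftward: 8 /o/ → [+nasal]; bound reached.
From /m/ at 12 leftward: 11 /o/ → [+nasal]; bound reached.
Targets with no active source: positions 1 2 14 stay [-nasal].
[+nasal] positions on the surface: 6 7 8 9 11 12.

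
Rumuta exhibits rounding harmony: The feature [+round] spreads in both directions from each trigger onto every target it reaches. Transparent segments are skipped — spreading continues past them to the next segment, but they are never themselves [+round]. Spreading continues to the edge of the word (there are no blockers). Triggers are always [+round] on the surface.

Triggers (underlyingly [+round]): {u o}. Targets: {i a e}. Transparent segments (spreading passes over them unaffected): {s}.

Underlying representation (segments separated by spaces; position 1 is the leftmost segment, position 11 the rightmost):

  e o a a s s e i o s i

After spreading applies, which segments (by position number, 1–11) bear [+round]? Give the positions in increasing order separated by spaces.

1 2 3 4 7 8 9 11

From /o/ at 2 rightward: 3 /a/ → [+round]; 4 /a/ → [+round]; 5 /s/ transparent; 6 /s/ transparent; 7 /e/ → [+round]; 8 /i/ → [+round]; 9 /o/ is itself a trigger — this domain ends here.
From /o/ at 2 leftward: 1 /e/ → [+round]; word edge.
From /o/ at 9 rightward: 10 /s/ transparent; 11 /i/ → [+round]; word edge.
From /o/ at 9 leftward: 8 /i/ → [+round]; 7 /e/ → [+round]; 6 /s/ transparent; 5 /s/ transparent; 4 /a/ → [+round]; 3 /a/ → [+round]; 2 /o/ is itself a trigger — this domain ends here.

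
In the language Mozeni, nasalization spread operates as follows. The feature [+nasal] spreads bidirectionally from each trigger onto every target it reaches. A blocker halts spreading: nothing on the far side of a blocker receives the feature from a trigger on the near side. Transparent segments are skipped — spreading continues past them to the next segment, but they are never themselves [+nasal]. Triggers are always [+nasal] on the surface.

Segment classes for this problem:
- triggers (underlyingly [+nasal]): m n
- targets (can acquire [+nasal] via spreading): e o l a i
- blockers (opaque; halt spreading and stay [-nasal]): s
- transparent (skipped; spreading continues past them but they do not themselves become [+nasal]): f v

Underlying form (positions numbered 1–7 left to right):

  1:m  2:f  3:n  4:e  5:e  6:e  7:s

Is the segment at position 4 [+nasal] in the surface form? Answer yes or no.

yes

From /m/ at 1 rightward: 2 /f/ transparent; 3 /n/ is itself a trigger — this domain ends here.
From /m/ at 1 leftward: word edge.
From /n/ at 3 rightward: 4 /e/ → [+nasal]; 5 /e/ → [+nasal]; 6 /e/ → [+nasal]; 7 /s/ blocks.
From /n/ at 3 leftward: 2 /f/ transparent; 1 /m/ is itself a trigger — this domain ends here.
[+nasal] positions on the surface: 1 3 4 5 6.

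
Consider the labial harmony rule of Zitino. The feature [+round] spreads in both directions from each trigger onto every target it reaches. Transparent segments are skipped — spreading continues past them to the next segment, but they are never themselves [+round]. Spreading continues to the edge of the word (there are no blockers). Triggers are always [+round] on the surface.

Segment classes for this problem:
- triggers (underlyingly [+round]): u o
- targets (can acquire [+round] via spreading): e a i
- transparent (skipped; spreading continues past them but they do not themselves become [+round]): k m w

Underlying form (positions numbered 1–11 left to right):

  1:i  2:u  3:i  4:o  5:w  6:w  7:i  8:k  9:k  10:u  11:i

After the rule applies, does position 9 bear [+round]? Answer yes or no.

From /u/ at 2 rightward: 3 /i/ → [+round]; 4 /o/ is itself a trigger — this domain ends here.
From /u/ at 2 leftward: 1 /i/ → [+round]; word edge.
From /o/ at 4 rightward: 5 /w/ transparent; 6 /w/ transparent; 7 /i/ → [+round]; 8 /k/ transparent; 9 /k/ transparent; 10 /u/ is itself a trigger — this domain ends here.
From /o/ at 4 leftward: 3 /i/ → [+round]; 2 /u/ is itself a trigger — this domain ends here.
From /u/ at 10 rightward: 11 /i/ → [+round]; word edge.
From /u/ at 10 leftward: 9 /k/ transparent; 8 /k/ transparent; 7 /i/ → [+round]; 6 /w/ transparent; 5 /w/ transparent; 4 /o/ is itself a trigger — this domain ends here.
[+round] positions on the surface: 1 2 3 4 7 10 11.

no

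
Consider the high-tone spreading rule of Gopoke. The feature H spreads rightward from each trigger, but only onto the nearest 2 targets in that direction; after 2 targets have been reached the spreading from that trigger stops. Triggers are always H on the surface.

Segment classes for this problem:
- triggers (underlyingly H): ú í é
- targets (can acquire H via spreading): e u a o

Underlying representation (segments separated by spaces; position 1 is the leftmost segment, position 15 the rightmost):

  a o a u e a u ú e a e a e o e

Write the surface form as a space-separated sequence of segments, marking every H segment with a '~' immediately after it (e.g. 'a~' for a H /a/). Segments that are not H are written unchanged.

From /ú/ at 8 rightward: 9 /e/ → H; 10 /a/ → H; bound reached.
Targets with no active source: positions 1 2 3 4 5 6 7 11 12 13 14 15 stay [-high tone].
H positions on the surface: 8 9 10.

a o a u e a u ú~ e~ a~ e a e o e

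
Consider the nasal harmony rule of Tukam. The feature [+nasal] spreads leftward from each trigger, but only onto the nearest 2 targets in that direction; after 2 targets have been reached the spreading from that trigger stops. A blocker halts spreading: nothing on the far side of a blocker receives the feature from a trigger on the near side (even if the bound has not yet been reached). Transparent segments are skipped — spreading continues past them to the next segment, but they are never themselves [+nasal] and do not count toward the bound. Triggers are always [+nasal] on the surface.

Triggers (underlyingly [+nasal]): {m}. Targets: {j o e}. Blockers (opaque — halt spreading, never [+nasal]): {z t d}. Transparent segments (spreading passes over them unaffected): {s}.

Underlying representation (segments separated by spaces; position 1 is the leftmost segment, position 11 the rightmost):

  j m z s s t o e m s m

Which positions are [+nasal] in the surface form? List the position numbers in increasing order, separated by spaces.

1 2 7 8 9 11

From /m/ at 2 leftward: 1 /j/ → [+nasal]; word edge.
From /m/ at 9 leftward: 8 /e/ → [+nasal]; 7 /o/ → [+nasal]; bound reached.
From /m/ at 11 leftward: 10 /s/ transparent; 9 /m/ is itself a trigger — this domain ends here.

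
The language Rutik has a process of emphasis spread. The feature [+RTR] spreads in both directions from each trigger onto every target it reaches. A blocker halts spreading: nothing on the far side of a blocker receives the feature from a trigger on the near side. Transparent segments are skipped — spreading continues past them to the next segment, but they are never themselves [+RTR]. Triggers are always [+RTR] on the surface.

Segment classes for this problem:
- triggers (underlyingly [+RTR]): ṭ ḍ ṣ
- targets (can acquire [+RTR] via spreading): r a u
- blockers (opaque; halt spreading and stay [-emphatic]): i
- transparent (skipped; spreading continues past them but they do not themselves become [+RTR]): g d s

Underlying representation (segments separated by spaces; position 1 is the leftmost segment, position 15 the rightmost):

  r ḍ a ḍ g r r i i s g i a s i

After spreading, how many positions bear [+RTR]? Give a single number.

From /ḍ/ at 2 rightward: 3 /a/ → [+RTR]; 4 /ḍ/ is itself a trigger — this domain ends here.
From /ḍ/ at 2 leftward: 1 /r/ → [+RTR]; word edge.
From /ḍ/ at 4 rightward: 5 /g/ transparent; 6 /r/ → [+RTR]; 7 /r/ → [+RTR]; 8 /i/ blocks.
From /ḍ/ at 4 leftward: 3 /a/ → [+RTR]; 2 /ḍ/ is itself a trigger — this domain ends here.
Target with no active source: position 13 stays [-emphatic].
[+RTR] positions on the surface: 1 2 3 4 6 7.

6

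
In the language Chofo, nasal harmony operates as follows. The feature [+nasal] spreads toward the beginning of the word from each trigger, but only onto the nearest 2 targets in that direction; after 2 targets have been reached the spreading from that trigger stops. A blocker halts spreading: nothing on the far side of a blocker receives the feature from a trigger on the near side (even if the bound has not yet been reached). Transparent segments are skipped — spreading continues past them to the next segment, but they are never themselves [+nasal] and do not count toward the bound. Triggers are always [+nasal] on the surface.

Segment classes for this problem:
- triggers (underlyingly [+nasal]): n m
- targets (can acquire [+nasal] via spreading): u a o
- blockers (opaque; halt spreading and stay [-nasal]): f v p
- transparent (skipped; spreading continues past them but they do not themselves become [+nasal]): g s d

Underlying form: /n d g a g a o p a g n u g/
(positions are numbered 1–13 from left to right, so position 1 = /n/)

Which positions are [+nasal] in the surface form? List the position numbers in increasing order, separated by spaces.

1 9 11

From /n/ at 1 leftward: word edge.
From /n/ at 11 leftward: 10 /g/ transparent; 9 /a/ → [+nasal]; 8 /p/ blocks.
Targets with no active source: positions 4 6 7 12 stay [-nasal].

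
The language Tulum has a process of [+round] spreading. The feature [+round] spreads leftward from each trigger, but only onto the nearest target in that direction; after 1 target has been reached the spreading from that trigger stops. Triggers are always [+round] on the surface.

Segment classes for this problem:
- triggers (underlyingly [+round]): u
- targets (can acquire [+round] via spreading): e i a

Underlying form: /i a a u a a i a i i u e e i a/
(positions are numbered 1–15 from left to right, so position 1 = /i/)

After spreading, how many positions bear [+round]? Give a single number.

4

From /u/ at 4 leftward: 3 /a/ → [+round]; bound reached.
From /u/ at 11 leftward: 10 /i/ → [+round]; bound reached.
Targets with no active source: positions 1 2 5 6 7 8 9 12 13 14 15 stay [-round].
[+round] positions on the surface: 3 4 10 11.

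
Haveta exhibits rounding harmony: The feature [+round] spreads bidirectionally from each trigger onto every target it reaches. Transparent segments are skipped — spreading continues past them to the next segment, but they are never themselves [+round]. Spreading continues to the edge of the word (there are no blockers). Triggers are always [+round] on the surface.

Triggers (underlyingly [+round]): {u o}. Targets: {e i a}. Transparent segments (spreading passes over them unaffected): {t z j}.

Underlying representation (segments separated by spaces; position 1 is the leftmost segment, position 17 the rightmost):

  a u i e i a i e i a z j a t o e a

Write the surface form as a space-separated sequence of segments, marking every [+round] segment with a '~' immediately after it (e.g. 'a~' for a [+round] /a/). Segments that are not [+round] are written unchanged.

a~ u~ i~ e~ i~ a~ i~ e~ i~ a~ z j a~ t o~ e~ a~

From /u/ at 2 rightward: 3 /i/ → [+round]; 4 /e/ → [+round]; 5 /i/ → [+round]; 6 /a/ → [+round]; 7 /i/ → [+round]; 8 /e/ → [+round]; 9 /i/ → [+round]; 10 /a/ → [+round]; 11 /z/ transparent; 12 /j/ transparent; 13 /a/ → [+round]; 14 /t/ transparent; 15 /o/ is itself a trigger — this domain ends here.
From /u/ at 2 leftward: 1 /a/ → [+round]; word edge.
From /o/ at 15 rightward: 16 /e/ → [+round]; 17 /a/ → [+round]; word edge.
From /o/ at 15 leftward: 14 /t/ transparent; 13 /a/ → [+round]; 12 /j/ transparent; 11 /z/ transparent; 10 /a/ → [+round]; 9 /i/ → [+round]; 8 /e/ → [+round]; 7 /i/ → [+round]; 6 /a/ → [+round]; 5 /i/ → [+round]; 4 /e/ → [+round]; 3 /i/ → [+round]; 2 /u/ is itself a trigger — this domain ends here.
[+round] positions on the surface: 1 2 3 4 5 6 7 8 9 10 13 15 16 17.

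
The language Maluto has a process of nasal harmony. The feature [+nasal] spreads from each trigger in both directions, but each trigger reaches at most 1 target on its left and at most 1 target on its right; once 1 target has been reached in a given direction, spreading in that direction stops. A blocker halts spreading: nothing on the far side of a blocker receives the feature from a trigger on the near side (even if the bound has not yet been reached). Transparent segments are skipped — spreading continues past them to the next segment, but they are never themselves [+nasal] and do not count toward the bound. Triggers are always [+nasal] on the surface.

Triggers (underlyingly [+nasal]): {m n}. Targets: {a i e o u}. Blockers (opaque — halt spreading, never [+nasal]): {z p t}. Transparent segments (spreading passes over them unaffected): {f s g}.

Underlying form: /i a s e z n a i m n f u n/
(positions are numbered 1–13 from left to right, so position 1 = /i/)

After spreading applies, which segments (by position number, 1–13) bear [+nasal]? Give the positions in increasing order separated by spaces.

6 7 8 9 10 12 13

From /n/ at 6 rightward: 7 /a/ → [+nasal]; bound reached.
From /n/ at 6 leftward: 5 /z/ blocks.
From /m/ at 9 rightward: 10 /n/ is itself a trigger — this domain ends here.
From /m/ at 9 leftward: 8 /i/ → [+nasal]; bound reached.
From /n/ at 10 rightward: 11 /f/ transparent; 12 /u/ → [+nasal]; bound reached.
From /n/ at 10 leftward: 9 /m/ is itself a trigger — this domain ends here.
From /n/ at 13 rightward: word edge.
From /n/ at 13 leftward: 12 /u/ → [+nasal]; bound reached.
Targets with no active source: positions 1 2 4 stay [-nasal].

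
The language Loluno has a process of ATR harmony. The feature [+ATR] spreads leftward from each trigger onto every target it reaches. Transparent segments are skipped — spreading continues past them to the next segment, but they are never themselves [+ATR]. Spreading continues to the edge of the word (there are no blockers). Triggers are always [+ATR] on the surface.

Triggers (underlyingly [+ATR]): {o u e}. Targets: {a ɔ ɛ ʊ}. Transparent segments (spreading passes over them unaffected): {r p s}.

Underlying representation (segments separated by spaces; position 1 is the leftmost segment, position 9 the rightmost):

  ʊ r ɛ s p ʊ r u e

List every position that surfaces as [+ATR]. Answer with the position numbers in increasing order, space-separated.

From /u/ at 8 leftward: 7 /r/ transparent; 6 /ʊ/ → [+ATR]; 5 /p/ transparent; 4 /s/ transparent; 3 /ɛ/ → [+ATR]; 2 /r/ transparent; 1 /ʊ/ → [+ATR]; word edge.
From /e/ at 9 leftward: 8 /u/ is itself a trigger — this domain ends here.

1 3 6 8 9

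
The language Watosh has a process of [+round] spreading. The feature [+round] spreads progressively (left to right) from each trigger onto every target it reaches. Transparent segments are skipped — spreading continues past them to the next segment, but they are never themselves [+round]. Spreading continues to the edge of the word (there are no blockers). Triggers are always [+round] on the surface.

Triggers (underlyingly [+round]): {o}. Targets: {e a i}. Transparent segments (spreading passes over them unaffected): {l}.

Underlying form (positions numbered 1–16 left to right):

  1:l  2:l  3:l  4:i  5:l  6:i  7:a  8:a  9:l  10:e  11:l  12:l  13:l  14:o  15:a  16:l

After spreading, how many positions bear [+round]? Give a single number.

2

From /o/ at 14 rightward: 15 /a/ → [+round]; 16 /l/ transparent; word edge.
Targets with no active source: positions 4 6 7 8 10 stay [-round].
[+round] positions on the surface: 14 15.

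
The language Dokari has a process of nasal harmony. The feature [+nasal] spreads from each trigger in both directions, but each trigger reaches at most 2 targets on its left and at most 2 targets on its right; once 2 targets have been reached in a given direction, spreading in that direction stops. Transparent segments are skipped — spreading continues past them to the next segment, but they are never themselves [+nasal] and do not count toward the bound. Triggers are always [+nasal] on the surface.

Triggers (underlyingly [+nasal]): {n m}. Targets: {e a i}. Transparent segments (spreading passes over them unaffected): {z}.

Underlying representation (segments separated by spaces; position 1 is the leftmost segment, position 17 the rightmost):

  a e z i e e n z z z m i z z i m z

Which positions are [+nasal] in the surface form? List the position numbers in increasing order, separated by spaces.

From /n/ at 7 rightward: 8 /z/ transparent; 9 /z/ transparent; 10 /z/ transparent; 11 /m/ is itself a trigger — this domain ends here.
From /n/ at 7 leftward: 6 /e/ → [+nasal]; 5 /e/ → [+nasal]; bound reached.
From /m/ at 11 rightward: 12 /i/ → [+nasal]; 13 /z/ transparent; 14 /z/ transparent; 15 /i/ → [+nasal]; bound reached.
From /m/ at 11 leftward: 10 /z/ transparent; 9 /z/ transparent; 8 /z/ transparent; 7 /n/ is itself a trigger — this domain ends here.
From /m/ at 16 rightward: 17 /z/ transparent; word edge.
From /m/ at 16 leftward: 15 /i/ → [+nasal]; 14 /z/ transparent; 13 /z/ transparent; 12 /i/ → [+nasal]; bound reached.
Targets with no active source: positions 1 2 4 stay [-nasal].

5 6 7 11 12 15 16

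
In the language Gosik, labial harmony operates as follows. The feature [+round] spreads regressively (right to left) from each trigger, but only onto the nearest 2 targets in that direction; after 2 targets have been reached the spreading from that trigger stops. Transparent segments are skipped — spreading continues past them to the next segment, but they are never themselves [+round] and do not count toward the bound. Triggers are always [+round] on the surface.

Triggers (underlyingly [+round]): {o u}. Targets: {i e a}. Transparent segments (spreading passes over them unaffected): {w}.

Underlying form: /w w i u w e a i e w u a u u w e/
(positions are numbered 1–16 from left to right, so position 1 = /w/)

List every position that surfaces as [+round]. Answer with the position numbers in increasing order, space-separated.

3 4 8 9 11 12 13 14

From /u/ at 4 leftward: 3 /i/ → [+round]; 2 /w/ transparent; 1 /w/ transparent; word edge.
From /u/ at 11 leftward: 10 /w/ transparent; 9 /e/ → [+round]; 8 /i/ → [+round]; bound reached.
From /u/ at 13 leftward: 12 /a/ → [+round]; 11 /u/ is itself a trigger — this domain ends here.
From /u/ at 14 leftward: 13 /u/ is itself a trigger — this domain ends here.
Targets with no active source: positions 6 7 16 stay [-round].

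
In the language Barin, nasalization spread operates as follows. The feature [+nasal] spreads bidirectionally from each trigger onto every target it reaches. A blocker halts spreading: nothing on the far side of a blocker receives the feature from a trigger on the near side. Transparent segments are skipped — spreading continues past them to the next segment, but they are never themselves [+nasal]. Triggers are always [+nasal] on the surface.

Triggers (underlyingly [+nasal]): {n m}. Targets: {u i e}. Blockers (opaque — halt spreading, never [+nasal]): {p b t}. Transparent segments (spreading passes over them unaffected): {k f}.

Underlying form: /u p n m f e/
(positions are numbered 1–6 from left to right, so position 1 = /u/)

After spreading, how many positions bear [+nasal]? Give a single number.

From /n/ at 3 rightward: 4 /m/ is itself a trigger — this domain ends here.
From /n/ at 3 leftward: 2 /p/ blocks.
From /m/ at 4 rightward: 5 /f/ transparent; 6 /e/ → [+nasal]; word edge.
From /m/ at 4 leftward: 3 /n/ is itself a trigger — this domain ends here.
Target with no active source: position 1 stays [-nasal].
[+nasal] positions on the surface: 3 4 6.

3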